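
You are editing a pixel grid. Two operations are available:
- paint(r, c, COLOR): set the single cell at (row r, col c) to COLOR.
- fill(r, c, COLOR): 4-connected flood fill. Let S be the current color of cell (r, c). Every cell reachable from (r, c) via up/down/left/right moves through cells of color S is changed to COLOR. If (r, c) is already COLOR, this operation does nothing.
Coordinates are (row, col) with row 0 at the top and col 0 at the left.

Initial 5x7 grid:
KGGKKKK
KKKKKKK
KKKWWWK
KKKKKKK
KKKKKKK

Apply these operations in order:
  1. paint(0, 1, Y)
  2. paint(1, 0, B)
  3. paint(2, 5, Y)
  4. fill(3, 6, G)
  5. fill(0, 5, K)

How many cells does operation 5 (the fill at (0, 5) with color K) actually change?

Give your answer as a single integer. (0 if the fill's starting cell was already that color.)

Answer: 29

Derivation:
After op 1 paint(0,1,Y):
KYGKKKK
KKKKKKK
KKKWWWK
KKKKKKK
KKKKKKK
After op 2 paint(1,0,B):
KYGKKKK
BKKKKKK
KKKWWWK
KKKKKKK
KKKKKKK
After op 3 paint(2,5,Y):
KYGKKKK
BKKKKKK
KKKWWYK
KKKKKKK
KKKKKKK
After op 4 fill(3,6,G) [28 cells changed]:
KYGGGGG
BGGGGGG
GGGWWYG
GGGGGGG
GGGGGGG
After op 5 fill(0,5,K) [29 cells changed]:
KYKKKKK
BKKKKKK
KKKWWYK
KKKKKKK
KKKKKKK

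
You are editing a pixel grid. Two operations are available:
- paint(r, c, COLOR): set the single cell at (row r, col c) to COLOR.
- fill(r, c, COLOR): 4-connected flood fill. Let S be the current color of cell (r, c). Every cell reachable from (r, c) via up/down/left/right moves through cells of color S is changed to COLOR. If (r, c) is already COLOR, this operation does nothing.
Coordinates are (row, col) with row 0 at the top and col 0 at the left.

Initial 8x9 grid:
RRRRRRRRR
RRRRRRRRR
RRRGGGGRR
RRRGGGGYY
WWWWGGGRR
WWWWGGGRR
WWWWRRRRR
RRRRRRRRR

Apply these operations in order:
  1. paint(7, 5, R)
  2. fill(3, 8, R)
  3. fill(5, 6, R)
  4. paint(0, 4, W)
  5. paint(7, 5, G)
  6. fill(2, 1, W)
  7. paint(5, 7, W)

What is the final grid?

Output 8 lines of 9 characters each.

After op 1 paint(7,5,R):
RRRRRRRRR
RRRRRRRRR
RRRGGGGRR
RRRGGGGYY
WWWWGGGRR
WWWWGGGRR
WWWWRRRRR
RRRRRRRRR
After op 2 fill(3,8,R) [2 cells changed]:
RRRRRRRRR
RRRRRRRRR
RRRGGGGRR
RRRGGGGRR
WWWWGGGRR
WWWWGGGRR
WWWWRRRRR
RRRRRRRRR
After op 3 fill(5,6,R) [14 cells changed]:
RRRRRRRRR
RRRRRRRRR
RRRRRRRRR
RRRRRRRRR
WWWWRRRRR
WWWWRRRRR
WWWWRRRRR
RRRRRRRRR
After op 4 paint(0,4,W):
RRRRWRRRR
RRRRRRRRR
RRRRRRRRR
RRRRRRRRR
WWWWRRRRR
WWWWRRRRR
WWWWRRRRR
RRRRRRRRR
After op 5 paint(7,5,G):
RRRRWRRRR
RRRRRRRRR
RRRRRRRRR
RRRRRRRRR
WWWWRRRRR
WWWWRRRRR
WWWWRRRRR
RRRRRGRRR
After op 6 fill(2,1,W) [58 cells changed]:
WWWWWWWWW
WWWWWWWWW
WWWWWWWWW
WWWWWWWWW
WWWWWWWWW
WWWWWWWWW
WWWWWWWWW
WWWWWGWWW
After op 7 paint(5,7,W):
WWWWWWWWW
WWWWWWWWW
WWWWWWWWW
WWWWWWWWW
WWWWWWWWW
WWWWWWWWW
WWWWWWWWW
WWWWWGWWW

Answer: WWWWWWWWW
WWWWWWWWW
WWWWWWWWW
WWWWWWWWW
WWWWWWWWW
WWWWWWWWW
WWWWWWWWW
WWWWWGWWW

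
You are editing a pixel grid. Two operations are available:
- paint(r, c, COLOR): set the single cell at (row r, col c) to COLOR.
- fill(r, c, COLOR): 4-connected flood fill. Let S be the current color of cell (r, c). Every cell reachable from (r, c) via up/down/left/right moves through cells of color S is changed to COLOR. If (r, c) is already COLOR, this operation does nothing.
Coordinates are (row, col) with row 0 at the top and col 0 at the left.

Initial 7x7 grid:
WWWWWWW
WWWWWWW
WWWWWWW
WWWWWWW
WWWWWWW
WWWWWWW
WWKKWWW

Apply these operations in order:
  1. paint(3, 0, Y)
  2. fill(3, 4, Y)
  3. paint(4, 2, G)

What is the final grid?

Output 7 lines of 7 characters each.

After op 1 paint(3,0,Y):
WWWWWWW
WWWWWWW
WWWWWWW
YWWWWWW
WWWWWWW
WWWWWWW
WWKKWWW
After op 2 fill(3,4,Y) [46 cells changed]:
YYYYYYY
YYYYYYY
YYYYYYY
YYYYYYY
YYYYYYY
YYYYYYY
YYKKYYY
After op 3 paint(4,2,G):
YYYYYYY
YYYYYYY
YYYYYYY
YYYYYYY
YYGYYYY
YYYYYYY
YYKKYYY

Answer: YYYYYYY
YYYYYYY
YYYYYYY
YYYYYYY
YYGYYYY
YYYYYYY
YYKKYYY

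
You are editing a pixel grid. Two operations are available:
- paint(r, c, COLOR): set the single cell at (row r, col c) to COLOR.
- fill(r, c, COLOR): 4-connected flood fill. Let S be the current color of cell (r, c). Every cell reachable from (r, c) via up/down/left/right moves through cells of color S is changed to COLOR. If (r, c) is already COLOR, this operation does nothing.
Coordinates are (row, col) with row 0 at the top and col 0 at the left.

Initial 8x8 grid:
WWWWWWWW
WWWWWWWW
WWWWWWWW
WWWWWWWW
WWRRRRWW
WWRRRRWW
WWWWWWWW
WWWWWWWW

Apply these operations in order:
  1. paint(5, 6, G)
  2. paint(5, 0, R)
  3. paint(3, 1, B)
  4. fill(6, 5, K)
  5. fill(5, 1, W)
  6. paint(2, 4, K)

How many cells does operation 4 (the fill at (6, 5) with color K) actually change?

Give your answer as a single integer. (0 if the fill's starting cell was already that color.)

Answer: 53

Derivation:
After op 1 paint(5,6,G):
WWWWWWWW
WWWWWWWW
WWWWWWWW
WWWWWWWW
WWRRRRWW
WWRRRRGW
WWWWWWWW
WWWWWWWW
After op 2 paint(5,0,R):
WWWWWWWW
WWWWWWWW
WWWWWWWW
WWWWWWWW
WWRRRRWW
RWRRRRGW
WWWWWWWW
WWWWWWWW
After op 3 paint(3,1,B):
WWWWWWWW
WWWWWWWW
WWWWWWWW
WBWWWWWW
WWRRRRWW
RWRRRRGW
WWWWWWWW
WWWWWWWW
After op 4 fill(6,5,K) [53 cells changed]:
KKKKKKKK
KKKKKKKK
KKKKKKKK
KBKKKKKK
KKRRRRKK
RKRRRRGK
KKKKKKKK
KKKKKKKK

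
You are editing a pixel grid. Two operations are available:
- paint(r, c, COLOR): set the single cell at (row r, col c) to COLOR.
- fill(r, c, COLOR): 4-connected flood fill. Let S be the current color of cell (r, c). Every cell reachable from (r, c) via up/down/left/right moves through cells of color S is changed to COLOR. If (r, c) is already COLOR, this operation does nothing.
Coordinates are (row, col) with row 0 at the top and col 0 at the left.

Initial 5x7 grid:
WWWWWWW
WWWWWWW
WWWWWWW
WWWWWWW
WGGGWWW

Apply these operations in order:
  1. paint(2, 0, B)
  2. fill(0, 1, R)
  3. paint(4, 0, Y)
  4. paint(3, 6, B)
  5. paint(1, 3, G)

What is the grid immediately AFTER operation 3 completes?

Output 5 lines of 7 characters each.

After op 1 paint(2,0,B):
WWWWWWW
WWWWWWW
BWWWWWW
WWWWWWW
WGGGWWW
After op 2 fill(0,1,R) [31 cells changed]:
RRRRRRR
RRRRRRR
BRRRRRR
RRRRRRR
RGGGRRR
After op 3 paint(4,0,Y):
RRRRRRR
RRRRRRR
BRRRRRR
RRRRRRR
YGGGRRR

Answer: RRRRRRR
RRRRRRR
BRRRRRR
RRRRRRR
YGGGRRR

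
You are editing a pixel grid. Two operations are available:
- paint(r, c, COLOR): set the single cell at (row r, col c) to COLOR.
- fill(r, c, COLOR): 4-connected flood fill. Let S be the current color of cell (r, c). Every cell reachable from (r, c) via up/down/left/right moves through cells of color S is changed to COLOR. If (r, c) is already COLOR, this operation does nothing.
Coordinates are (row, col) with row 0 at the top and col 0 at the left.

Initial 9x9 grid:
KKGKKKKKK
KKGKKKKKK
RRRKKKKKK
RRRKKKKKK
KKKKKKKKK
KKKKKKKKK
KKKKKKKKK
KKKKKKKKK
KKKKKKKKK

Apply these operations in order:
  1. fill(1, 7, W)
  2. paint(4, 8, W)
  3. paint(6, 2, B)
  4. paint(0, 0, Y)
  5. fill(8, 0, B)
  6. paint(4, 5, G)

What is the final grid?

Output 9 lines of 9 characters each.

After op 1 fill(1,7,W) [69 cells changed]:
KKGWWWWWW
KKGWWWWWW
RRRWWWWWW
RRRWWWWWW
WWWWWWWWW
WWWWWWWWW
WWWWWWWWW
WWWWWWWWW
WWWWWWWWW
After op 2 paint(4,8,W):
KKGWWWWWW
KKGWWWWWW
RRRWWWWWW
RRRWWWWWW
WWWWWWWWW
WWWWWWWWW
WWWWWWWWW
WWWWWWWWW
WWWWWWWWW
After op 3 paint(6,2,B):
KKGWWWWWW
KKGWWWWWW
RRRWWWWWW
RRRWWWWWW
WWWWWWWWW
WWWWWWWWW
WWBWWWWWW
WWWWWWWWW
WWWWWWWWW
After op 4 paint(0,0,Y):
YKGWWWWWW
KKGWWWWWW
RRRWWWWWW
RRRWWWWWW
WWWWWWWWW
WWWWWWWWW
WWBWWWWWW
WWWWWWWWW
WWWWWWWWW
After op 5 fill(8,0,B) [68 cells changed]:
YKGBBBBBB
KKGBBBBBB
RRRBBBBBB
RRRBBBBBB
BBBBBBBBB
BBBBBBBBB
BBBBBBBBB
BBBBBBBBB
BBBBBBBBB
After op 6 paint(4,5,G):
YKGBBBBBB
KKGBBBBBB
RRRBBBBBB
RRRBBBBBB
BBBBBGBBB
BBBBBBBBB
BBBBBBBBB
BBBBBBBBB
BBBBBBBBB

Answer: YKGBBBBBB
KKGBBBBBB
RRRBBBBBB
RRRBBBBBB
BBBBBGBBB
BBBBBBBBB
BBBBBBBBB
BBBBBBBBB
BBBBBBBBB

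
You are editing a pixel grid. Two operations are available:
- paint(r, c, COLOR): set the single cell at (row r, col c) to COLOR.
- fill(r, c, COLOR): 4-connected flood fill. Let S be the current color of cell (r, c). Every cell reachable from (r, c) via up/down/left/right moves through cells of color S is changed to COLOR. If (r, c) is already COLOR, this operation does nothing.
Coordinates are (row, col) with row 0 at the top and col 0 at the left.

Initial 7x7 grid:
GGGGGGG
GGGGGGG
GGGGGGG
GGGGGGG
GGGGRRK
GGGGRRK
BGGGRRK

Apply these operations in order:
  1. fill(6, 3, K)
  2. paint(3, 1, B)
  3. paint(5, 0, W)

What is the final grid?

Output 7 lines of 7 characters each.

After op 1 fill(6,3,K) [39 cells changed]:
KKKKKKK
KKKKKKK
KKKKKKK
KKKKKKK
KKKKRRK
KKKKRRK
BKKKRRK
After op 2 paint(3,1,B):
KKKKKKK
KKKKKKK
KKKKKKK
KBKKKKK
KKKKRRK
KKKKRRK
BKKKRRK
After op 3 paint(5,0,W):
KKKKKKK
KKKKKKK
KKKKKKK
KBKKKKK
KKKKRRK
WKKKRRK
BKKKRRK

Answer: KKKKKKK
KKKKKKK
KKKKKKK
KBKKKKK
KKKKRRK
WKKKRRK
BKKKRRK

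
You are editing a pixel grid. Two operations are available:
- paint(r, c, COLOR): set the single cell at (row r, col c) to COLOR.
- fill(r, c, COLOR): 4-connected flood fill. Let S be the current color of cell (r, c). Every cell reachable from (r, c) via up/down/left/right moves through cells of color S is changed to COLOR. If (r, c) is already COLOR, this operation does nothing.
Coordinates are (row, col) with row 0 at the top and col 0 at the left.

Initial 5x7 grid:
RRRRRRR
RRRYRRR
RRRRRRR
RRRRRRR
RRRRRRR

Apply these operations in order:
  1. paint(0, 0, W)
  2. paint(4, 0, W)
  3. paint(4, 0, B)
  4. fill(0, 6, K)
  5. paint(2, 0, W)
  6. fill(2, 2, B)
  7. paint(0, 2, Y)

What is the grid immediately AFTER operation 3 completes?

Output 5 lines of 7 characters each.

Answer: WRRRRRR
RRRYRRR
RRRRRRR
RRRRRRR
BRRRRRR

Derivation:
After op 1 paint(0,0,W):
WRRRRRR
RRRYRRR
RRRRRRR
RRRRRRR
RRRRRRR
After op 2 paint(4,0,W):
WRRRRRR
RRRYRRR
RRRRRRR
RRRRRRR
WRRRRRR
After op 3 paint(4,0,B):
WRRRRRR
RRRYRRR
RRRRRRR
RRRRRRR
BRRRRRR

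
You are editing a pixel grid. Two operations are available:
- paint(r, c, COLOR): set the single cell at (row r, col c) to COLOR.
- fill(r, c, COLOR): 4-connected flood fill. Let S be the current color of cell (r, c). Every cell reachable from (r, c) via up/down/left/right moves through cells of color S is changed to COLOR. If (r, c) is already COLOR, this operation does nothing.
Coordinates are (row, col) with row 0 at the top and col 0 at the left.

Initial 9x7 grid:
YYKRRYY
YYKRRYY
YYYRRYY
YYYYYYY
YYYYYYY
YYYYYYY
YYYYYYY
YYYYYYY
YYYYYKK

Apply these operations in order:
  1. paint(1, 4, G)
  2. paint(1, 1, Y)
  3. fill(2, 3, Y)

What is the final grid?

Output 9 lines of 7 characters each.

Answer: YYKYYYY
YYKYGYY
YYYYYYY
YYYYYYY
YYYYYYY
YYYYYYY
YYYYYYY
YYYYYYY
YYYYYKK

Derivation:
After op 1 paint(1,4,G):
YYKRRYY
YYKRGYY
YYYRRYY
YYYYYYY
YYYYYYY
YYYYYYY
YYYYYYY
YYYYYYY
YYYYYKK
After op 2 paint(1,1,Y):
YYKRRYY
YYKRGYY
YYYRRYY
YYYYYYY
YYYYYYY
YYYYYYY
YYYYYYY
YYYYYYY
YYYYYKK
After op 3 fill(2,3,Y) [5 cells changed]:
YYKYYYY
YYKYGYY
YYYYYYY
YYYYYYY
YYYYYYY
YYYYYYY
YYYYYYY
YYYYYYY
YYYYYKK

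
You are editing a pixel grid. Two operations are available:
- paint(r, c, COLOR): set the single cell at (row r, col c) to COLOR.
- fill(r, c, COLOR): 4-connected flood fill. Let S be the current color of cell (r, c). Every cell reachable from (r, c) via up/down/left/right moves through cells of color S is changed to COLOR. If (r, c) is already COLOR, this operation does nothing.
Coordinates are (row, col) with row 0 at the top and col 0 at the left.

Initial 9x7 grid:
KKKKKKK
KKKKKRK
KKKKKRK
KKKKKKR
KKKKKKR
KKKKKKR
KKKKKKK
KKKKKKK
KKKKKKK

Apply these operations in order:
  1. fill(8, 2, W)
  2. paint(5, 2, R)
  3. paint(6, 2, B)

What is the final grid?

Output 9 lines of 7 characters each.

After op 1 fill(8,2,W) [58 cells changed]:
WWWWWWW
WWWWWRW
WWWWWRW
WWWWWWR
WWWWWWR
WWWWWWR
WWWWWWW
WWWWWWW
WWWWWWW
After op 2 paint(5,2,R):
WWWWWWW
WWWWWRW
WWWWWRW
WWWWWWR
WWWWWWR
WWRWWWR
WWWWWWW
WWWWWWW
WWWWWWW
After op 3 paint(6,2,B):
WWWWWWW
WWWWWRW
WWWWWRW
WWWWWWR
WWWWWWR
WWRWWWR
WWBWWWW
WWWWWWW
WWWWWWW

Answer: WWWWWWW
WWWWWRW
WWWWWRW
WWWWWWR
WWWWWWR
WWRWWWR
WWBWWWW
WWWWWWW
WWWWWWW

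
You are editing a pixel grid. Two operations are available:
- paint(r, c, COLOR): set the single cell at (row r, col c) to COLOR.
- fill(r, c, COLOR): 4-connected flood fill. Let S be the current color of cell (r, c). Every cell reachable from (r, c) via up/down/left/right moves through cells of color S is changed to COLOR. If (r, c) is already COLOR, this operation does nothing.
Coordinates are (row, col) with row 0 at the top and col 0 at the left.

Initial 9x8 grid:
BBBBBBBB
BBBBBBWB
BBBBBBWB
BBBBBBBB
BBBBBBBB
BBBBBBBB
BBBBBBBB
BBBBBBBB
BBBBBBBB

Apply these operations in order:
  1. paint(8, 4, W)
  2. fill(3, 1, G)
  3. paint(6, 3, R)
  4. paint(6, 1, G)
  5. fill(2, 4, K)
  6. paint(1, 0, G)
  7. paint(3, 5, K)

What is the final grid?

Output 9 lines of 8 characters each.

Answer: KKKKKKKK
GKKKKKWK
KKKKKKWK
KKKKKKKK
KKKKKKKK
KKKKKKKK
KKKRKKKK
KKKKKKKK
KKKKWKKK

Derivation:
After op 1 paint(8,4,W):
BBBBBBBB
BBBBBBWB
BBBBBBWB
BBBBBBBB
BBBBBBBB
BBBBBBBB
BBBBBBBB
BBBBBBBB
BBBBWBBB
After op 2 fill(3,1,G) [69 cells changed]:
GGGGGGGG
GGGGGGWG
GGGGGGWG
GGGGGGGG
GGGGGGGG
GGGGGGGG
GGGGGGGG
GGGGGGGG
GGGGWGGG
After op 3 paint(6,3,R):
GGGGGGGG
GGGGGGWG
GGGGGGWG
GGGGGGGG
GGGGGGGG
GGGGGGGG
GGGRGGGG
GGGGGGGG
GGGGWGGG
After op 4 paint(6,1,G):
GGGGGGGG
GGGGGGWG
GGGGGGWG
GGGGGGGG
GGGGGGGG
GGGGGGGG
GGGRGGGG
GGGGGGGG
GGGGWGGG
After op 5 fill(2,4,K) [68 cells changed]:
KKKKKKKK
KKKKKKWK
KKKKKKWK
KKKKKKKK
KKKKKKKK
KKKKKKKK
KKKRKKKK
KKKKKKKK
KKKKWKKK
After op 6 paint(1,0,G):
KKKKKKKK
GKKKKKWK
KKKKKKWK
KKKKKKKK
KKKKKKKK
KKKKKKKK
KKKRKKKK
KKKKKKKK
KKKKWKKK
After op 7 paint(3,5,K):
KKKKKKKK
GKKKKKWK
KKKKKKWK
KKKKKKKK
KKKKKKKK
KKKKKKKK
KKKRKKKK
KKKKKKKK
KKKKWKKK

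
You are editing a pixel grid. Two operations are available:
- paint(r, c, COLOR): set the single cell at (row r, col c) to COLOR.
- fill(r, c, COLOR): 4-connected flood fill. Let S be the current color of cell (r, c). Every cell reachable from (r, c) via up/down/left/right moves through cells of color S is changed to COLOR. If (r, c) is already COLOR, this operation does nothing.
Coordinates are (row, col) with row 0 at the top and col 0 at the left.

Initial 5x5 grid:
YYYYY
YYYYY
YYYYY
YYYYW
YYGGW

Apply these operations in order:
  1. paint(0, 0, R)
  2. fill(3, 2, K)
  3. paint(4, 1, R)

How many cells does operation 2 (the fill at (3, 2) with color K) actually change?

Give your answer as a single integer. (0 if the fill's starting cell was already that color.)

Answer: 20

Derivation:
After op 1 paint(0,0,R):
RYYYY
YYYYY
YYYYY
YYYYW
YYGGW
After op 2 fill(3,2,K) [20 cells changed]:
RKKKK
KKKKK
KKKKK
KKKKW
KKGGW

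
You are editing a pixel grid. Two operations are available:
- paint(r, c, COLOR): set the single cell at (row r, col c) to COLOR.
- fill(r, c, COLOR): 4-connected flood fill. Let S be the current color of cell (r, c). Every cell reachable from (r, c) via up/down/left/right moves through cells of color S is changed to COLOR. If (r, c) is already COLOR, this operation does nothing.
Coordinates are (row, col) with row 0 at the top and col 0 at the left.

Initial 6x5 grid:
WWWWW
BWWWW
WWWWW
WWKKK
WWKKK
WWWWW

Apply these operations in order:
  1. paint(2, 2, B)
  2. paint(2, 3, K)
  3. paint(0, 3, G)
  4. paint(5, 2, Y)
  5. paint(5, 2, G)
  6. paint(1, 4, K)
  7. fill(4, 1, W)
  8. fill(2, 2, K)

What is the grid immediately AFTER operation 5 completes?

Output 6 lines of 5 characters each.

Answer: WWWGW
BWWWW
WWBKW
WWKKK
WWKKK
WWGWW

Derivation:
After op 1 paint(2,2,B):
WWWWW
BWWWW
WWBWW
WWKKK
WWKKK
WWWWW
After op 2 paint(2,3,K):
WWWWW
BWWWW
WWBKW
WWKKK
WWKKK
WWWWW
After op 3 paint(0,3,G):
WWWGW
BWWWW
WWBKW
WWKKK
WWKKK
WWWWW
After op 4 paint(5,2,Y):
WWWGW
BWWWW
WWBKW
WWKKK
WWKKK
WWYWW
After op 5 paint(5,2,G):
WWWGW
BWWWW
WWBKW
WWKKK
WWKKK
WWGWW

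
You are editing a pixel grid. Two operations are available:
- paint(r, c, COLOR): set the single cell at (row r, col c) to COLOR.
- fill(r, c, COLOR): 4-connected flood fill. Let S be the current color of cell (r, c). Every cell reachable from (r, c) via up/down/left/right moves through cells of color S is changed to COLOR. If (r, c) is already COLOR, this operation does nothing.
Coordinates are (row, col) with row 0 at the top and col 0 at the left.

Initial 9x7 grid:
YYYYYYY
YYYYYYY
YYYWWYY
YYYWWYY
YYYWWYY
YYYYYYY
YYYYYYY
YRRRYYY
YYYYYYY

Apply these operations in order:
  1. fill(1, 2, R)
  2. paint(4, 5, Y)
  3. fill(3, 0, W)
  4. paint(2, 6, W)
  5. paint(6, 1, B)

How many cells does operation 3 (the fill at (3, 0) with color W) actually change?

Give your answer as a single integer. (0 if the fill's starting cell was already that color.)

Answer: 56

Derivation:
After op 1 fill(1,2,R) [54 cells changed]:
RRRRRRR
RRRRRRR
RRRWWRR
RRRWWRR
RRRWWRR
RRRRRRR
RRRRRRR
RRRRRRR
RRRRRRR
After op 2 paint(4,5,Y):
RRRRRRR
RRRRRRR
RRRWWRR
RRRWWRR
RRRWWYR
RRRRRRR
RRRRRRR
RRRRRRR
RRRRRRR
After op 3 fill(3,0,W) [56 cells changed]:
WWWWWWW
WWWWWWW
WWWWWWW
WWWWWWW
WWWWWYW
WWWWWWW
WWWWWWW
WWWWWWW
WWWWWWW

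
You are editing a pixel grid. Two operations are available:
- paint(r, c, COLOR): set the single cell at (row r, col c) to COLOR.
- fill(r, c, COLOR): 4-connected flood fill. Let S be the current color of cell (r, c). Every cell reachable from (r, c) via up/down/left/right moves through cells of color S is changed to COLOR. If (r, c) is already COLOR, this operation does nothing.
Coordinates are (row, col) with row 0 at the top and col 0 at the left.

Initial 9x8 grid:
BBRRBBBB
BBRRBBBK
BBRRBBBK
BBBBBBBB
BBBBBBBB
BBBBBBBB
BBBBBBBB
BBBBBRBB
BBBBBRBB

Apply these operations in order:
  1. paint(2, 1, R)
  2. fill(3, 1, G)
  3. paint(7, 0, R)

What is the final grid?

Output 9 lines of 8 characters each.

Answer: GGRRGGGG
GGRRGGGK
GRRRGGGK
GGGGGGGG
GGGGGGGG
GGGGGGGG
GGGGGGGG
RGGGGRGG
GGGGGRGG

Derivation:
After op 1 paint(2,1,R):
BBRRBBBB
BBRRBBBK
BRRRBBBK
BBBBBBBB
BBBBBBBB
BBBBBBBB
BBBBBBBB
BBBBBRBB
BBBBBRBB
After op 2 fill(3,1,G) [61 cells changed]:
GGRRGGGG
GGRRGGGK
GRRRGGGK
GGGGGGGG
GGGGGGGG
GGGGGGGG
GGGGGGGG
GGGGGRGG
GGGGGRGG
After op 3 paint(7,0,R):
GGRRGGGG
GGRRGGGK
GRRRGGGK
GGGGGGGG
GGGGGGGG
GGGGGGGG
GGGGGGGG
RGGGGRGG
GGGGGRGG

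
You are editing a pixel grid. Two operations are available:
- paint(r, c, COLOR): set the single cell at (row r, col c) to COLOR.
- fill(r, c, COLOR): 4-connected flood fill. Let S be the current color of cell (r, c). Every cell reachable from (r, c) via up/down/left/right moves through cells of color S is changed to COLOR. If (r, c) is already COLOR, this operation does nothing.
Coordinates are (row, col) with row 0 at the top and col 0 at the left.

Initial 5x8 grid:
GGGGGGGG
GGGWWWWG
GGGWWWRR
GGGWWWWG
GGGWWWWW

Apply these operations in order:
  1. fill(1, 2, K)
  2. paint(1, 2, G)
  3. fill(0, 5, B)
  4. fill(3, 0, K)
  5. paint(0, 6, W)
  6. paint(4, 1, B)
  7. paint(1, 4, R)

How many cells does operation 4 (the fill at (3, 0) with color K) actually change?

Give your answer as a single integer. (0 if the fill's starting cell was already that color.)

After op 1 fill(1,2,K) [21 cells changed]:
KKKKKKKK
KKKWWWWK
KKKWWWRR
KKKWWWWG
KKKWWWWW
After op 2 paint(1,2,G):
KKKKKKKK
KKGWWWWK
KKKWWWRR
KKKWWWWG
KKKWWWWW
After op 3 fill(0,5,B) [20 cells changed]:
BBBBBBBB
BBGWWWWB
BBBWWWRR
BBBWWWWG
BBBWWWWW
After op 4 fill(3,0,K) [20 cells changed]:
KKKKKKKK
KKGWWWWK
KKKWWWRR
KKKWWWWG
KKKWWWWW

Answer: 20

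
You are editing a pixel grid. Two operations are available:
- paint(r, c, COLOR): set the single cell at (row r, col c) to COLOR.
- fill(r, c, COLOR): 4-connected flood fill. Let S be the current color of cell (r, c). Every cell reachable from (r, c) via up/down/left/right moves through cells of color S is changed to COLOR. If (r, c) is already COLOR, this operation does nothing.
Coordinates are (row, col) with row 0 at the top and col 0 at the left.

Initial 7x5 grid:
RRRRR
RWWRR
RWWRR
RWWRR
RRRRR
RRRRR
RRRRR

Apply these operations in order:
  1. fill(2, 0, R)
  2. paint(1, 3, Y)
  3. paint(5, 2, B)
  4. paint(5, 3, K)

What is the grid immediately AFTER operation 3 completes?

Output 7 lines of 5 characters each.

Answer: RRRRR
RWWYR
RWWRR
RWWRR
RRRRR
RRBRR
RRRRR

Derivation:
After op 1 fill(2,0,R) [0 cells changed]:
RRRRR
RWWRR
RWWRR
RWWRR
RRRRR
RRRRR
RRRRR
After op 2 paint(1,3,Y):
RRRRR
RWWYR
RWWRR
RWWRR
RRRRR
RRRRR
RRRRR
After op 3 paint(5,2,B):
RRRRR
RWWYR
RWWRR
RWWRR
RRRRR
RRBRR
RRRRR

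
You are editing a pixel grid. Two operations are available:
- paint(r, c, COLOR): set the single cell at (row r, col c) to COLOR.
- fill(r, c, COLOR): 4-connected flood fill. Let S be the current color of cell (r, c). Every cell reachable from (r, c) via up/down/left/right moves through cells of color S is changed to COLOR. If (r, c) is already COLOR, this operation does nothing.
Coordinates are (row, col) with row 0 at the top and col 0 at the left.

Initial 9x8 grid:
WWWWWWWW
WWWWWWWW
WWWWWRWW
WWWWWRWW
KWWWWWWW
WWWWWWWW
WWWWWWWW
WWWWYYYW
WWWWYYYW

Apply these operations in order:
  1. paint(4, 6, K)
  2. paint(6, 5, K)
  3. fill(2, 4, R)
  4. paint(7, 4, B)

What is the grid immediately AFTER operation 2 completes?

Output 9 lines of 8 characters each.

Answer: WWWWWWWW
WWWWWWWW
WWWWWRWW
WWWWWRWW
KWWWWWKW
WWWWWWWW
WWWWWKWW
WWWWYYYW
WWWWYYYW

Derivation:
After op 1 paint(4,6,K):
WWWWWWWW
WWWWWWWW
WWWWWRWW
WWWWWRWW
KWWWWWKW
WWWWWWWW
WWWWWWWW
WWWWYYYW
WWWWYYYW
After op 2 paint(6,5,K):
WWWWWWWW
WWWWWWWW
WWWWWRWW
WWWWWRWW
KWWWWWKW
WWWWWWWW
WWWWWKWW
WWWWYYYW
WWWWYYYW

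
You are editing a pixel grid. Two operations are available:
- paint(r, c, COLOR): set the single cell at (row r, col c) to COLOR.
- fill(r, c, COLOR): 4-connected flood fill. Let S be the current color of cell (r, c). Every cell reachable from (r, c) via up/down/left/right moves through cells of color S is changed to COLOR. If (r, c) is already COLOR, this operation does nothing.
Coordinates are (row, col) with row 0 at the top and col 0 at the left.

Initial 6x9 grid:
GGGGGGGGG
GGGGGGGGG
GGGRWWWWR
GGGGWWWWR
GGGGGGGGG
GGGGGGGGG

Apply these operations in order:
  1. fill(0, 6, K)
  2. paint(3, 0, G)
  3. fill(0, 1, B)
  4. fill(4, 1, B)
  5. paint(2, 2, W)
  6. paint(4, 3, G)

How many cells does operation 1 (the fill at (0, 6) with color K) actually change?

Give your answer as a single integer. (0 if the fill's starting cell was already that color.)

After op 1 fill(0,6,K) [43 cells changed]:
KKKKKKKKK
KKKKKKKKK
KKKRWWWWR
KKKKWWWWR
KKKKKKKKK
KKKKKKKKK

Answer: 43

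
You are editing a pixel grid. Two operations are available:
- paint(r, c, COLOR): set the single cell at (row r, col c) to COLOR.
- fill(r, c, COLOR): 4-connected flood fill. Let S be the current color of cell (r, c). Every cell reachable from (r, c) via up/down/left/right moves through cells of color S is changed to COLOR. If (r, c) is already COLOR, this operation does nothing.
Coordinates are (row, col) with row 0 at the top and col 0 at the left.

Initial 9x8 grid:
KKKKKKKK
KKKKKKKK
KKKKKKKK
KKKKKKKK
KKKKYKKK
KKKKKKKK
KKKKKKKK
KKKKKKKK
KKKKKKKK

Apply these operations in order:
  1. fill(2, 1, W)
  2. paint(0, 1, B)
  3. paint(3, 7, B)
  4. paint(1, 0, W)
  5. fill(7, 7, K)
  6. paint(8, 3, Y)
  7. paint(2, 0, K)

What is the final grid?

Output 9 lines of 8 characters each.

Answer: KBKKKKKK
KKKKKKKK
KKKKKKKK
KKKKKKKB
KKKKYKKK
KKKKKKKK
KKKKKKKK
KKKKKKKK
KKKYKKKK

Derivation:
After op 1 fill(2,1,W) [71 cells changed]:
WWWWWWWW
WWWWWWWW
WWWWWWWW
WWWWWWWW
WWWWYWWW
WWWWWWWW
WWWWWWWW
WWWWWWWW
WWWWWWWW
After op 2 paint(0,1,B):
WBWWWWWW
WWWWWWWW
WWWWWWWW
WWWWWWWW
WWWWYWWW
WWWWWWWW
WWWWWWWW
WWWWWWWW
WWWWWWWW
After op 3 paint(3,7,B):
WBWWWWWW
WWWWWWWW
WWWWWWWW
WWWWWWWB
WWWWYWWW
WWWWWWWW
WWWWWWWW
WWWWWWWW
WWWWWWWW
After op 4 paint(1,0,W):
WBWWWWWW
WWWWWWWW
WWWWWWWW
WWWWWWWB
WWWWYWWW
WWWWWWWW
WWWWWWWW
WWWWWWWW
WWWWWWWW
After op 5 fill(7,7,K) [69 cells changed]:
KBKKKKKK
KKKKKKKK
KKKKKKKK
KKKKKKKB
KKKKYKKK
KKKKKKKK
KKKKKKKK
KKKKKKKK
KKKKKKKK
After op 6 paint(8,3,Y):
KBKKKKKK
KKKKKKKK
KKKKKKKK
KKKKKKKB
KKKKYKKK
KKKKKKKK
KKKKKKKK
KKKKKKKK
KKKYKKKK
After op 7 paint(2,0,K):
KBKKKKKK
KKKKKKKK
KKKKKKKK
KKKKKKKB
KKKKYKKK
KKKKKKKK
KKKKKKKK
KKKKKKKK
KKKYKKKK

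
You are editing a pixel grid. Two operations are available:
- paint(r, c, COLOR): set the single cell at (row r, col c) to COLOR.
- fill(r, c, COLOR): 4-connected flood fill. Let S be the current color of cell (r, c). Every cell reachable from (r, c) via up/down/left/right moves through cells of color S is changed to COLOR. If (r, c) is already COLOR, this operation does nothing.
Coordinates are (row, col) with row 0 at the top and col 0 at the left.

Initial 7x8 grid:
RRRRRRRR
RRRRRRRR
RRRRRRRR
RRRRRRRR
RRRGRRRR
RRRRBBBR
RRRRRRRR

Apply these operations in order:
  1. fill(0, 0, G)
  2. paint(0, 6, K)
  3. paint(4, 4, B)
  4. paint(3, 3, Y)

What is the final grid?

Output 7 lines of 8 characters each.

After op 1 fill(0,0,G) [52 cells changed]:
GGGGGGGG
GGGGGGGG
GGGGGGGG
GGGGGGGG
GGGGGGGG
GGGGBBBG
GGGGGGGG
After op 2 paint(0,6,K):
GGGGGGKG
GGGGGGGG
GGGGGGGG
GGGGGGGG
GGGGGGGG
GGGGBBBG
GGGGGGGG
After op 3 paint(4,4,B):
GGGGGGKG
GGGGGGGG
GGGGGGGG
GGGGGGGG
GGGGBGGG
GGGGBBBG
GGGGGGGG
After op 4 paint(3,3,Y):
GGGGGGKG
GGGGGGGG
GGGGGGGG
GGGYGGGG
GGGGBGGG
GGGGBBBG
GGGGGGGG

Answer: GGGGGGKG
GGGGGGGG
GGGGGGGG
GGGYGGGG
GGGGBGGG
GGGGBBBG
GGGGGGGG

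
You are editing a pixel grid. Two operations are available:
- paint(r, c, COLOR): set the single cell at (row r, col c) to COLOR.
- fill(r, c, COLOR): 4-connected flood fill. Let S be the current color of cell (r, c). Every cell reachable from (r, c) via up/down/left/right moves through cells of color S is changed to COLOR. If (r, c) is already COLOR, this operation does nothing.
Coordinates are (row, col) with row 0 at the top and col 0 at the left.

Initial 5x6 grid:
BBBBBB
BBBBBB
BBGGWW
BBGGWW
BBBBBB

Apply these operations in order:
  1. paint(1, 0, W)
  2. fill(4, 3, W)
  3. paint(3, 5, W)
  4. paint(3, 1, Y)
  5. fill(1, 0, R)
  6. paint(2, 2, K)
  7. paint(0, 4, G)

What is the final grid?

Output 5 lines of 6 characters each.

Answer: RRRRGR
RRRRRR
RRKGRR
RYGGRR
RRRRRR

Derivation:
After op 1 paint(1,0,W):
BBBBBB
WBBBBB
BBGGWW
BBGGWW
BBBBBB
After op 2 fill(4,3,W) [21 cells changed]:
WWWWWW
WWWWWW
WWGGWW
WWGGWW
WWWWWW
After op 3 paint(3,5,W):
WWWWWW
WWWWWW
WWGGWW
WWGGWW
WWWWWW
After op 4 paint(3,1,Y):
WWWWWW
WWWWWW
WWGGWW
WYGGWW
WWWWWW
After op 5 fill(1,0,R) [25 cells changed]:
RRRRRR
RRRRRR
RRGGRR
RYGGRR
RRRRRR
After op 6 paint(2,2,K):
RRRRRR
RRRRRR
RRKGRR
RYGGRR
RRRRRR
After op 7 paint(0,4,G):
RRRRGR
RRRRRR
RRKGRR
RYGGRR
RRRRRR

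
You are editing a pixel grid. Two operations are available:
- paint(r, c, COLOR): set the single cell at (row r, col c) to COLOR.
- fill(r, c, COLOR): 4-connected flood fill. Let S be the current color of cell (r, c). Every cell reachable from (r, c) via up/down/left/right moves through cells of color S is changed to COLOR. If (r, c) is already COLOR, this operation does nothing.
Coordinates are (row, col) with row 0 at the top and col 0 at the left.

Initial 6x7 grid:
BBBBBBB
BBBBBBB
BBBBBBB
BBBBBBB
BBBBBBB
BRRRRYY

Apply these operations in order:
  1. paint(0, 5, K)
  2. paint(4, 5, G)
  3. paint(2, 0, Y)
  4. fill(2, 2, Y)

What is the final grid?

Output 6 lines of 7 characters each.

Answer: YYYYYKY
YYYYYYY
YYYYYYY
YYYYYYY
YYYYYGY
YRRRRYY

Derivation:
After op 1 paint(0,5,K):
BBBBBKB
BBBBBBB
BBBBBBB
BBBBBBB
BBBBBBB
BRRRRYY
After op 2 paint(4,5,G):
BBBBBKB
BBBBBBB
BBBBBBB
BBBBBBB
BBBBBGB
BRRRRYY
After op 3 paint(2,0,Y):
BBBBBKB
BBBBBBB
YBBBBBB
BBBBBBB
BBBBBGB
BRRRRYY
After op 4 fill(2,2,Y) [33 cells changed]:
YYYYYKY
YYYYYYY
YYYYYYY
YYYYYYY
YYYYYGY
YRRRRYY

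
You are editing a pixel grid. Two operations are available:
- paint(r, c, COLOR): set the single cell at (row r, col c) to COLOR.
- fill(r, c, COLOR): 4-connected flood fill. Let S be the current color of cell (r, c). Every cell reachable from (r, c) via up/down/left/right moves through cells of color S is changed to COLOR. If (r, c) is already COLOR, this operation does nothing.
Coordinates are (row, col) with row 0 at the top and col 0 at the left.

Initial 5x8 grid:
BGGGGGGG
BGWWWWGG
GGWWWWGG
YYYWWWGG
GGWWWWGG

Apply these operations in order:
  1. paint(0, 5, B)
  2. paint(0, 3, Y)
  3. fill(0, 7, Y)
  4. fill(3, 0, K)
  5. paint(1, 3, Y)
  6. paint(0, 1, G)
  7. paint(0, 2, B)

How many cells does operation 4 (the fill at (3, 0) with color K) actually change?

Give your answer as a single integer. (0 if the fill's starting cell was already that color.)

After op 1 paint(0,5,B):
BGGGGBGG
BGWWWWGG
GGWWWWGG
YYYWWWGG
GGWWWWGG
After op 2 paint(0,3,Y):
BGGYGBGG
BGWWWWGG
GGWWWWGG
YYYWWWGG
GGWWWWGG
After op 3 fill(0,7,Y) [10 cells changed]:
BGGYGBYY
BGWWWWYY
GGWWWWYY
YYYWWWYY
GGWWWWYY
After op 4 fill(3,0,K) [3 cells changed]:
BGGYGBYY
BGWWWWYY
GGWWWWYY
KKKWWWYY
GGWWWWYY

Answer: 3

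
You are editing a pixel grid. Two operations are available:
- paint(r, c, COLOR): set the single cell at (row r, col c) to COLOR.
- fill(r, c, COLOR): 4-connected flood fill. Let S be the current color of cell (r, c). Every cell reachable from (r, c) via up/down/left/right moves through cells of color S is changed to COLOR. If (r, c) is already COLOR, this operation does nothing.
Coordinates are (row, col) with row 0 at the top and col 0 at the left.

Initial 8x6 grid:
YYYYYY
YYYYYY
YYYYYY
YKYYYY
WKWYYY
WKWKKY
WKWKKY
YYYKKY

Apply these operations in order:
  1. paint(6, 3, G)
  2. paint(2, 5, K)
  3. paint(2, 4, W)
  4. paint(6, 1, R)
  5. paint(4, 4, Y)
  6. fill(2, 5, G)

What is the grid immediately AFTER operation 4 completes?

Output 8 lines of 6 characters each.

After op 1 paint(6,3,G):
YYYYYY
YYYYYY
YYYYYY
YKYYYY
WKWYYY
WKWKKY
WKWGKY
YYYKKY
After op 2 paint(2,5,K):
YYYYYY
YYYYYY
YYYYYK
YKYYYY
WKWYYY
WKWKKY
WKWGKY
YYYKKY
After op 3 paint(2,4,W):
YYYYYY
YYYYYY
YYYYWK
YKYYYY
WKWYYY
WKWKKY
WKWGKY
YYYKKY
After op 4 paint(6,1,R):
YYYYYY
YYYYYY
YYYYWK
YKYYYY
WKWYYY
WKWKKY
WRWGKY
YYYKKY

Answer: YYYYYY
YYYYYY
YYYYWK
YKYYYY
WKWYYY
WKWKKY
WRWGKY
YYYKKY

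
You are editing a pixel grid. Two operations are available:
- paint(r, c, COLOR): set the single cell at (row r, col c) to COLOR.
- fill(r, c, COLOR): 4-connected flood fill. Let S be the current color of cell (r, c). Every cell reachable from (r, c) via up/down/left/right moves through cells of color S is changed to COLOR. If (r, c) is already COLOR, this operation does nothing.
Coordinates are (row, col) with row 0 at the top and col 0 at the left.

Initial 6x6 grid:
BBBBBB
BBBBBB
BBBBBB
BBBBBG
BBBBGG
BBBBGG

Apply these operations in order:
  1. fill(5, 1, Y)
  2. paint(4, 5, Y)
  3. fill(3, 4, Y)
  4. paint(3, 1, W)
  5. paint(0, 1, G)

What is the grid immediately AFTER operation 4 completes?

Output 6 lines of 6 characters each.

After op 1 fill(5,1,Y) [31 cells changed]:
YYYYYY
YYYYYY
YYYYYY
YYYYYG
YYYYGG
YYYYGG
After op 2 paint(4,5,Y):
YYYYYY
YYYYYY
YYYYYY
YYYYYG
YYYYGY
YYYYGG
After op 3 fill(3,4,Y) [0 cells changed]:
YYYYYY
YYYYYY
YYYYYY
YYYYYG
YYYYGY
YYYYGG
After op 4 paint(3,1,W):
YYYYYY
YYYYYY
YYYYYY
YWYYYG
YYYYGY
YYYYGG

Answer: YYYYYY
YYYYYY
YYYYYY
YWYYYG
YYYYGY
YYYYGG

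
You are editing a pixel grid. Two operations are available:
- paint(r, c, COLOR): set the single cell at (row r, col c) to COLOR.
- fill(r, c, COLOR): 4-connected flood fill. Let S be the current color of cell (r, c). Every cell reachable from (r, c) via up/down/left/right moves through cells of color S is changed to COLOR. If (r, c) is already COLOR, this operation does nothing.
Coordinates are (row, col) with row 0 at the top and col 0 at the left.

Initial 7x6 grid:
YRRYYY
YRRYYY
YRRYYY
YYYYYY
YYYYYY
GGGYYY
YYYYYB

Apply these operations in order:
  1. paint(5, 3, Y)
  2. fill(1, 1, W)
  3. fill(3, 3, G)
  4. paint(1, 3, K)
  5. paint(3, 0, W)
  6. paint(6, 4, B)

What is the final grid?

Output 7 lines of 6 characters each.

Answer: GWWGGG
GWWKGG
GWWGGG
WGGGGG
GGGGGG
GGGGGG
GGGGBB

Derivation:
After op 1 paint(5,3,Y):
YRRYYY
YRRYYY
YRRYYY
YYYYYY
YYYYYY
GGGYYY
YYYYYB
After op 2 fill(1,1,W) [6 cells changed]:
YWWYYY
YWWYYY
YWWYYY
YYYYYY
YYYYYY
GGGYYY
YYYYYB
After op 3 fill(3,3,G) [32 cells changed]:
GWWGGG
GWWGGG
GWWGGG
GGGGGG
GGGGGG
GGGGGG
GGGGGB
After op 4 paint(1,3,K):
GWWGGG
GWWKGG
GWWGGG
GGGGGG
GGGGGG
GGGGGG
GGGGGB
After op 5 paint(3,0,W):
GWWGGG
GWWKGG
GWWGGG
WGGGGG
GGGGGG
GGGGGG
GGGGGB
After op 6 paint(6,4,B):
GWWGGG
GWWKGG
GWWGGG
WGGGGG
GGGGGG
GGGGGG
GGGGBB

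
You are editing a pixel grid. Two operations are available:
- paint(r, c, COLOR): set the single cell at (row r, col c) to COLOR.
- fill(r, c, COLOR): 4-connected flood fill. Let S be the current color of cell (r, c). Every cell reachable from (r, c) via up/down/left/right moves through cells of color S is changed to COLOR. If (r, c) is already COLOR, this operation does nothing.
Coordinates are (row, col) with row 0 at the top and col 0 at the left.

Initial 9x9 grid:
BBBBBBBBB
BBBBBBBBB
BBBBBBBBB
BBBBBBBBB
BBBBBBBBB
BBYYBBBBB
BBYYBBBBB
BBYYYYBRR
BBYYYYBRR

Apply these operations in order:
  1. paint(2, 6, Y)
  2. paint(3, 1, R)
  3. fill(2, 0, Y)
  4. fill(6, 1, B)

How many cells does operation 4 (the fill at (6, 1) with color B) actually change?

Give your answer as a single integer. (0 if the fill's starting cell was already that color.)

After op 1 paint(2,6,Y):
BBBBBBBBB
BBBBBBBBB
BBBBBBYBB
BBBBBBBBB
BBBBBBBBB
BBYYBBBBB
BBYYBBBBB
BBYYYYBRR
BBYYYYBRR
After op 2 paint(3,1,R):
BBBBBBBBB
BBBBBBBBB
BBBBBBYBB
BRBBBBBBB
BBBBBBBBB
BBYYBBBBB
BBYYBBBBB
BBYYYYBRR
BBYYYYBRR
After op 3 fill(2,0,Y) [63 cells changed]:
YYYYYYYYY
YYYYYYYYY
YYYYYYYYY
YRYYYYYYY
YYYYYYYYY
YYYYYYYYY
YYYYYYYYY
YYYYYYYRR
YYYYYYYRR
After op 4 fill(6,1,B) [76 cells changed]:
BBBBBBBBB
BBBBBBBBB
BBBBBBBBB
BRBBBBBBB
BBBBBBBBB
BBBBBBBBB
BBBBBBBBB
BBBBBBBRR
BBBBBBBRR

Answer: 76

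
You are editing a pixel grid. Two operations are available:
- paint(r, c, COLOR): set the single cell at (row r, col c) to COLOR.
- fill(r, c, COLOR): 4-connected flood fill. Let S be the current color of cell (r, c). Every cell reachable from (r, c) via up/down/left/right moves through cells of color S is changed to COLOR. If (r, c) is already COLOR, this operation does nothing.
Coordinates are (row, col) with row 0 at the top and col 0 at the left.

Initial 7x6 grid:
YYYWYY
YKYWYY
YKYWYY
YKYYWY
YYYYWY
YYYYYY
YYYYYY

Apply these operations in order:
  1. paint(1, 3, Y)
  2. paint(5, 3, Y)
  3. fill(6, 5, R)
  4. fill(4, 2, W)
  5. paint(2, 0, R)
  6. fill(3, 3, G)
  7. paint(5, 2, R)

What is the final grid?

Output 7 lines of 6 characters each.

Answer: GGGGGG
GKGGGG
RKGGGG
GKGGGG
GGGGGG
GGRGGG
GGGGGG

Derivation:
After op 1 paint(1,3,Y):
YYYWYY
YKYYYY
YKYWYY
YKYYWY
YYYYWY
YYYYYY
YYYYYY
After op 2 paint(5,3,Y):
YYYWYY
YKYYYY
YKYWYY
YKYYWY
YYYYWY
YYYYYY
YYYYYY
After op 3 fill(6,5,R) [35 cells changed]:
RRRWRR
RKRRRR
RKRWRR
RKRRWR
RRRRWR
RRRRRR
RRRRRR
After op 4 fill(4,2,W) [35 cells changed]:
WWWWWW
WKWWWW
WKWWWW
WKWWWW
WWWWWW
WWWWWW
WWWWWW
After op 5 paint(2,0,R):
WWWWWW
WKWWWW
RKWWWW
WKWWWW
WWWWWW
WWWWWW
WWWWWW
After op 6 fill(3,3,G) [38 cells changed]:
GGGGGG
GKGGGG
RKGGGG
GKGGGG
GGGGGG
GGGGGG
GGGGGG
After op 7 paint(5,2,R):
GGGGGG
GKGGGG
RKGGGG
GKGGGG
GGGGGG
GGRGGG
GGGGGG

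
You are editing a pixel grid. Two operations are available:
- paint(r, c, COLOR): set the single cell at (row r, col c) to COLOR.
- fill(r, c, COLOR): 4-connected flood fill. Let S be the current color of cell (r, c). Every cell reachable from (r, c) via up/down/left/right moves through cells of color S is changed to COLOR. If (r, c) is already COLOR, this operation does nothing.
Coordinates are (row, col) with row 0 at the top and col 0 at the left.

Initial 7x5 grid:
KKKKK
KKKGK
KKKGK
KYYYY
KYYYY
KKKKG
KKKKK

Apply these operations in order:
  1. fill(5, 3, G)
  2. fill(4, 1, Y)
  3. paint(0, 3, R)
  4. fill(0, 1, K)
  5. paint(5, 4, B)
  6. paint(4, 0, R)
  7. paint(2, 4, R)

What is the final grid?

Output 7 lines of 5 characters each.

Answer: KKKRK
KKKKK
KKKKR
KYYYY
RYYYY
KKKKB
KKKKK

Derivation:
After op 1 fill(5,3,G) [24 cells changed]:
GGGGG
GGGGG
GGGGG
GYYYY
GYYYY
GGGGG
GGGGG
After op 2 fill(4,1,Y) [0 cells changed]:
GGGGG
GGGGG
GGGGG
GYYYY
GYYYY
GGGGG
GGGGG
After op 3 paint(0,3,R):
GGGRG
GGGGG
GGGGG
GYYYY
GYYYY
GGGGG
GGGGG
After op 4 fill(0,1,K) [26 cells changed]:
KKKRK
KKKKK
KKKKK
KYYYY
KYYYY
KKKKK
KKKKK
After op 5 paint(5,4,B):
KKKRK
KKKKK
KKKKK
KYYYY
KYYYY
KKKKB
KKKKK
After op 6 paint(4,0,R):
KKKRK
KKKKK
KKKKK
KYYYY
RYYYY
KKKKB
KKKKK
After op 7 paint(2,4,R):
KKKRK
KKKKK
KKKKR
KYYYY
RYYYY
KKKKB
KKKKK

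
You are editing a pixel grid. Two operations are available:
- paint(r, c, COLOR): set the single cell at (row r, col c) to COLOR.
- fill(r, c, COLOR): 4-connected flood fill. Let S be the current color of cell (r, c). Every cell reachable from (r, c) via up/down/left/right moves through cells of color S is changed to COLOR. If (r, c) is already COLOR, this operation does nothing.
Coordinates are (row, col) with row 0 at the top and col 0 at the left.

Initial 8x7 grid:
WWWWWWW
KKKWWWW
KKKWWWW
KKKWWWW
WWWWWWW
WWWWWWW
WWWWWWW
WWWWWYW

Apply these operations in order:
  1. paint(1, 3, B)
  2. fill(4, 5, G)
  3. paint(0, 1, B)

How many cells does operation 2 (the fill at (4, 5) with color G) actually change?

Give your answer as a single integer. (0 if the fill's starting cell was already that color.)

After op 1 paint(1,3,B):
WWWWWWW
KKKBWWW
KKKWWWW
KKKWWWW
WWWWWWW
WWWWWWW
WWWWWWW
WWWWWYW
After op 2 fill(4,5,G) [45 cells changed]:
GGGGGGG
KKKBGGG
KKKGGGG
KKKGGGG
GGGGGGG
GGGGGGG
GGGGGGG
GGGGGYG

Answer: 45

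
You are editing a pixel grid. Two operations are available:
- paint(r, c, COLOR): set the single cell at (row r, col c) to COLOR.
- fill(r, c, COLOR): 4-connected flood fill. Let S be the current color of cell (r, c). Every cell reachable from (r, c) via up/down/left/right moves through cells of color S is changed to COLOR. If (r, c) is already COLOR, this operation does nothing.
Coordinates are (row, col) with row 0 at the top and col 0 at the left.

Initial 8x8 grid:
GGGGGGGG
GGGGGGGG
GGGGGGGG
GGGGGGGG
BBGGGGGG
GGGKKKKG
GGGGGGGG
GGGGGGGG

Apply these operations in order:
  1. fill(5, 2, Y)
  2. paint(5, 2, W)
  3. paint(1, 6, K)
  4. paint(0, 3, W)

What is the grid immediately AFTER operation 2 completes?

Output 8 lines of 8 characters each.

Answer: YYYYYYYY
YYYYYYYY
YYYYYYYY
YYYYYYYY
BBYYYYYY
YYWKKKKY
YYYYYYYY
YYYYYYYY

Derivation:
After op 1 fill(5,2,Y) [58 cells changed]:
YYYYYYYY
YYYYYYYY
YYYYYYYY
YYYYYYYY
BBYYYYYY
YYYKKKKY
YYYYYYYY
YYYYYYYY
After op 2 paint(5,2,W):
YYYYYYYY
YYYYYYYY
YYYYYYYY
YYYYYYYY
BBYYYYYY
YYWKKKKY
YYYYYYYY
YYYYYYYY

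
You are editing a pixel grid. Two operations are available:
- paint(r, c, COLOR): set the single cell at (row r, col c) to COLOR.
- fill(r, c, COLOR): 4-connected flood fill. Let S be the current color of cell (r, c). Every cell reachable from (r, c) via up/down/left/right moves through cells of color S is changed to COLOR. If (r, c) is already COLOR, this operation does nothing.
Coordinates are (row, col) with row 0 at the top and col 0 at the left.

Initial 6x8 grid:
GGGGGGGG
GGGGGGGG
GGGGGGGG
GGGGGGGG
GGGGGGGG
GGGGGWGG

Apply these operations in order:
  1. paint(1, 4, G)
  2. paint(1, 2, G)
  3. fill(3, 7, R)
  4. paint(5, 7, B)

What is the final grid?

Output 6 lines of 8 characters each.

Answer: RRRRRRRR
RRRRRRRR
RRRRRRRR
RRRRRRRR
RRRRRRRR
RRRRRWRB

Derivation:
After op 1 paint(1,4,G):
GGGGGGGG
GGGGGGGG
GGGGGGGG
GGGGGGGG
GGGGGGGG
GGGGGWGG
After op 2 paint(1,2,G):
GGGGGGGG
GGGGGGGG
GGGGGGGG
GGGGGGGG
GGGGGGGG
GGGGGWGG
After op 3 fill(3,7,R) [47 cells changed]:
RRRRRRRR
RRRRRRRR
RRRRRRRR
RRRRRRRR
RRRRRRRR
RRRRRWRR
After op 4 paint(5,7,B):
RRRRRRRR
RRRRRRRR
RRRRRRRR
RRRRRRRR
RRRRRRRR
RRRRRWRB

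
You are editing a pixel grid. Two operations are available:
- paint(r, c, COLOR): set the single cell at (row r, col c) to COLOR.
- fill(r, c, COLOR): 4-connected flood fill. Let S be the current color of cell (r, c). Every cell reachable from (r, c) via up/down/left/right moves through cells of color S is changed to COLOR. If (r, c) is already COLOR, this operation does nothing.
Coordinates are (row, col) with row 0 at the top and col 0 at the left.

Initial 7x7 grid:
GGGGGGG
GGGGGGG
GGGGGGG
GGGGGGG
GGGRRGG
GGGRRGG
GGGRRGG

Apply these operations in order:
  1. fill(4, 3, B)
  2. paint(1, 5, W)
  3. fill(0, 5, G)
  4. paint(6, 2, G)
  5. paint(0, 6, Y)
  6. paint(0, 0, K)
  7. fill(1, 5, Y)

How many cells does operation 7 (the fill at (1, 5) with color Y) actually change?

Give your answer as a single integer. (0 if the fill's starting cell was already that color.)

After op 1 fill(4,3,B) [6 cells changed]:
GGGGGGG
GGGGGGG
GGGGGGG
GGGGGGG
GGGBBGG
GGGBBGG
GGGBBGG
After op 2 paint(1,5,W):
GGGGGGG
GGGGGWG
GGGGGGG
GGGGGGG
GGGBBGG
GGGBBGG
GGGBBGG
After op 3 fill(0,5,G) [0 cells changed]:
GGGGGGG
GGGGGWG
GGGGGGG
GGGGGGG
GGGBBGG
GGGBBGG
GGGBBGG
After op 4 paint(6,2,G):
GGGGGGG
GGGGGWG
GGGGGGG
GGGGGGG
GGGBBGG
GGGBBGG
GGGBBGG
After op 5 paint(0,6,Y):
GGGGGGY
GGGGGWG
GGGGGGG
GGGGGGG
GGGBBGG
GGGBBGG
GGGBBGG
After op 6 paint(0,0,K):
KGGGGGY
GGGGGWG
GGGGGGG
GGGGGGG
GGGBBGG
GGGBBGG
GGGBBGG
After op 7 fill(1,5,Y) [1 cells changed]:
KGGGGGY
GGGGGYG
GGGGGGG
GGGGGGG
GGGBBGG
GGGBBGG
GGGBBGG

Answer: 1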